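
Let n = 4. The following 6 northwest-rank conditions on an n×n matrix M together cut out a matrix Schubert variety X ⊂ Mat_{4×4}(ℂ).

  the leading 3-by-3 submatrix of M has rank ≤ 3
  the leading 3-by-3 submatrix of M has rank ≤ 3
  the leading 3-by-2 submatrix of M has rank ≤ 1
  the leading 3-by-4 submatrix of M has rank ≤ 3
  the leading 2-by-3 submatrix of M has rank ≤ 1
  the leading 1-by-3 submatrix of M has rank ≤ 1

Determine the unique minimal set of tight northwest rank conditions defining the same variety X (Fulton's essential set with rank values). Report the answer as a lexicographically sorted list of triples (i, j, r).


Reconstructing r_w from the 6 given conditions:

  i=1: 1, 1, 1, 1
  i=2: 1, 1, 1, 2
  i=3: 1, 1, 2, 3
  i=4: 1, 2, 3, 4

the unique w with this rank table is (1, 4, 3, 2).

|D(w)|=3, |Ess(w)|=2:

[(2, 3, 1), (3, 2, 1)]


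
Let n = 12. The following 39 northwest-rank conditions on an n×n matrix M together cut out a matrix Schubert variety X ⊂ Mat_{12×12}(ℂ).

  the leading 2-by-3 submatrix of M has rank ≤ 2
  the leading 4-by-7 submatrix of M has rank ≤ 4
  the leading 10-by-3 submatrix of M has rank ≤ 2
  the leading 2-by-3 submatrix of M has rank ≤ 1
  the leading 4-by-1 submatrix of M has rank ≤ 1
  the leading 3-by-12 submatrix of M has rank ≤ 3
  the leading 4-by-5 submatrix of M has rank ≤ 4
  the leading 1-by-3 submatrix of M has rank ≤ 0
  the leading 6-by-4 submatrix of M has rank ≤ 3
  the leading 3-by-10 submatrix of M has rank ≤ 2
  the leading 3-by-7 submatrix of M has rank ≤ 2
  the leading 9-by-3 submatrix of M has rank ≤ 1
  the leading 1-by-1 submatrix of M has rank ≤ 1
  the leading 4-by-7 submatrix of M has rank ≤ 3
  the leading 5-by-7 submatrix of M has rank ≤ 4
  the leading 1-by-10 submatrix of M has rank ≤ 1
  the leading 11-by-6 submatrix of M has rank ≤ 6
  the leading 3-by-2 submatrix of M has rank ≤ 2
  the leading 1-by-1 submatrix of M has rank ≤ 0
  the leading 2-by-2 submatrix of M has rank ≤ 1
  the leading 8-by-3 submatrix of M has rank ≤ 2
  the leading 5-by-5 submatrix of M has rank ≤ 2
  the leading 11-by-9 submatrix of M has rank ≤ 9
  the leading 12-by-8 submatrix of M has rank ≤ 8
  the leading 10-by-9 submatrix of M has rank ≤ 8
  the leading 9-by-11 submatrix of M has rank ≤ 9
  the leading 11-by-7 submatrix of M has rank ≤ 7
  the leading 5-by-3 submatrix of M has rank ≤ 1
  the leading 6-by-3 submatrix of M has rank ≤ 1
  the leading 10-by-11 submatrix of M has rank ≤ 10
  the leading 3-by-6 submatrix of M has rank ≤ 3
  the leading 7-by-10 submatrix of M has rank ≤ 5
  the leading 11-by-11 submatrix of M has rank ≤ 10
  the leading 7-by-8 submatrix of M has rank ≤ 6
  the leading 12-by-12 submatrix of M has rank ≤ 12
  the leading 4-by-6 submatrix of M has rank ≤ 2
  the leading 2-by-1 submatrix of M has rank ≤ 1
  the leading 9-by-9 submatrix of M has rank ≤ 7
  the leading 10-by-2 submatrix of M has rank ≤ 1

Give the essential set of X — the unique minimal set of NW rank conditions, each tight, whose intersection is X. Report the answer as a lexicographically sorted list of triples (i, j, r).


Rank table r_w(12×12) implied by the 39 constraints:

  0 | 0 | 0 | 1 | 1 | 1 | 1 | 1 | 1 | 1 | 1 | 1
  1 | 1 | 1 | 2 | 2 | 2 | 2 | 2 | 2 | 2 | 2 | 2
  1 | 1 | 1 | 2 | 2 | 2 | 2 | 2 | 2 | 2 | 3 | 3
  1 | 1 | 1 | 2 | 2 | 2 | 3 | 3 | 3 | 3 | 4 | 4
  1 | 1 | 1 | 2 | 2 | 3 | 4 | 4 | 4 | 4 | 5 | 5
  1 | 1 | 1 | 2 | 3 | 4 | 5 | 5 | 5 | 5 | 6 | 6
  1 | 1 | 1 | 2 | 3 | 4 | 5 | 5 | 5 | 5 | 6 | 7
  1 | 1 | 1 | 2 | 3 | 4 | 5 | 6 | 6 | 6 | 7 | 8
  1 | 1 | 1 | 2 | 3 | 4 | 5 | 6 | 7 | 7 | 8 | 9
  1 | 1 | 2 | 3 | 4 | 5 | 6 | 7 | 8 | 8 | 9 | 10
  1 | 2 | 3 | 4 | 5 | 6 | 7 | 8 | 9 | 9 | 10 | 11
  1 | 2 | 3 | 4 | 5 | 6 | 7 | 8 | 9 | 10 | 11 | 12

giving w = (4, 1, 11, 7, 6, 5, 12, 8, 9, 3, 2, 10) via Δ²R.

Rothe diagram D(w) (30 cells), 7 SE-corners (essential conditions):

[(1, 3, 0), (3, 10, 2), (4, 6, 2), (5, 5, 2), (7, 10, 5), (9, 3, 1), (10, 2, 1)]


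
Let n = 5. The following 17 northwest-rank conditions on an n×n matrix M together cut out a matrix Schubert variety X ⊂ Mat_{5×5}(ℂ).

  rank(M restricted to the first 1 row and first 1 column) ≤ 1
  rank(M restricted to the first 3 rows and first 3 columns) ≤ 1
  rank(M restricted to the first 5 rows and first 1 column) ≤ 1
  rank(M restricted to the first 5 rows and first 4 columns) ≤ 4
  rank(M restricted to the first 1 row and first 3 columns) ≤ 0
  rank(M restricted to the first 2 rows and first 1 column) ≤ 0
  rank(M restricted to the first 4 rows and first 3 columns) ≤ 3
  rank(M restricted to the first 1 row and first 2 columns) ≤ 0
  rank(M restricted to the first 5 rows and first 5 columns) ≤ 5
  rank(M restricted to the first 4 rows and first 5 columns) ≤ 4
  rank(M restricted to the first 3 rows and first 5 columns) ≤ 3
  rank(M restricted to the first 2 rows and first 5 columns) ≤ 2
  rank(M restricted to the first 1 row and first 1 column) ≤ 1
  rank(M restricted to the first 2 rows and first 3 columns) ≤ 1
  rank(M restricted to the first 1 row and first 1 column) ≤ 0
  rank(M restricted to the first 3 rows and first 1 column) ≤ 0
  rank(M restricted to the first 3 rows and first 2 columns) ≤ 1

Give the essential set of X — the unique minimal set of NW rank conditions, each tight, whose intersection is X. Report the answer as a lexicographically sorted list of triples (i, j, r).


Recovering R(i,j) via the rank-extension bound from the 17 conditions:

  row 1: 0 0 0 1 1
  row 2: 0 1 1 2 2
  row 3: 0 1 1 2 3
  row 4: 1 2 2 3 4
  row 5: 1 2 3 4 5

second differences of R give the permutation w = (4, 2, 5, 1, 3).

3 SE-corners of the 6-cell Rothe diagram give Ess(w):

[(1, 3, 0), (3, 1, 0), (3, 3, 1)]


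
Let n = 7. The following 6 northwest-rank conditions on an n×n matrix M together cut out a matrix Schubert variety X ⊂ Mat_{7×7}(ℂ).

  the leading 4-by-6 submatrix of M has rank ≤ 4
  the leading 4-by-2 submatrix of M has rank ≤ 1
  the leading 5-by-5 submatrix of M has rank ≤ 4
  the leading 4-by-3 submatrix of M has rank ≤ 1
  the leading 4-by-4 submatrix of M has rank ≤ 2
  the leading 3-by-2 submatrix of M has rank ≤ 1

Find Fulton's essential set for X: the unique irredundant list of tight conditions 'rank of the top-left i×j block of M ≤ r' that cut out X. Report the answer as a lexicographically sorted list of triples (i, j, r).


Recovering R(i,j) via the rank-extension bound from the 6 conditions:

  row 1: 1 | 1 | 1 | 1 | 1 | 1 | 1
  row 2: 1 | 1 | 1 | 2 | 2 | 2 | 2
  row 3: 1 | 1 | 1 | 2 | 3 | 3 | 3
  row 4: 1 | 1 | 1 | 2 | 3 | 4 | 4
  row 5: 1 | 2 | 2 | 3 | 4 | 5 | 5
  row 6: 1 | 2 | 3 | 4 | 5 | 6 | 6
  row 7: 1 | 2 | 3 | 4 | 5 | 6 | 7

so w = (1, 4, 5, 6, 2, 3, 7).

1 SE-corner of the 6-cell Rothe diagram gives Ess(w):

[(4, 3, 1)]


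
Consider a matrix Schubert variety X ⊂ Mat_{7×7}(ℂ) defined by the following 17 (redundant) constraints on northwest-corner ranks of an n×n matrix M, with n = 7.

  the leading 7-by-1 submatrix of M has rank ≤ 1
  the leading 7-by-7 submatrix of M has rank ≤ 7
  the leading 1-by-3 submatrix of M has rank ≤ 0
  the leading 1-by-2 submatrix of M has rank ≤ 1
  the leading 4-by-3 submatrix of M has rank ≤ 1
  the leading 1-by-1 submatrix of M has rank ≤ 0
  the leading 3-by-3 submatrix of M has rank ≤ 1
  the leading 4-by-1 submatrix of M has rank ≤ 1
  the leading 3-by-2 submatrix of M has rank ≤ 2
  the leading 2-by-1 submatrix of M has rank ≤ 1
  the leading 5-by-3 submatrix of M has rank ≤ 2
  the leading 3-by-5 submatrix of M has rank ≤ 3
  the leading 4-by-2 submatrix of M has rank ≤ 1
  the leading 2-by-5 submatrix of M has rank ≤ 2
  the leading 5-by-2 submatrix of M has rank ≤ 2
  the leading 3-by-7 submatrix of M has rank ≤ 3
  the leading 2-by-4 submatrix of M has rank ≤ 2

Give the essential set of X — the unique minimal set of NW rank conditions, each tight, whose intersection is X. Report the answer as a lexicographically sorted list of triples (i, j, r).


The tightest implied rank at each (i,j), from the 17 conditions:

  i=1: 0 | 0 | 0 | 1 | 1 | 1 | 1
  i=2: 1 | 1 | 1 | 2 | 2 | 2 | 2
  i=3: 1 | 1 | 1 | 2 | 3 | 3 | 3
  i=4: 1 | 1 | 1 | 2 | 3 | 4 | 4
  i=5: 1 | 2 | 2 | 3 | 4 | 5 | 5
  i=6: 1 | 2 | 3 | 4 | 5 | 6 | 6
  i=7: 1 | 2 | 3 | 4 | 5 | 6 | 7

giving w = (4, 1, 5, 6, 2, 3, 7) via Δ²R.

D(w) has 7 cells with 2 SE-corners; essential set:

[(1, 3, 0), (4, 3, 1)]


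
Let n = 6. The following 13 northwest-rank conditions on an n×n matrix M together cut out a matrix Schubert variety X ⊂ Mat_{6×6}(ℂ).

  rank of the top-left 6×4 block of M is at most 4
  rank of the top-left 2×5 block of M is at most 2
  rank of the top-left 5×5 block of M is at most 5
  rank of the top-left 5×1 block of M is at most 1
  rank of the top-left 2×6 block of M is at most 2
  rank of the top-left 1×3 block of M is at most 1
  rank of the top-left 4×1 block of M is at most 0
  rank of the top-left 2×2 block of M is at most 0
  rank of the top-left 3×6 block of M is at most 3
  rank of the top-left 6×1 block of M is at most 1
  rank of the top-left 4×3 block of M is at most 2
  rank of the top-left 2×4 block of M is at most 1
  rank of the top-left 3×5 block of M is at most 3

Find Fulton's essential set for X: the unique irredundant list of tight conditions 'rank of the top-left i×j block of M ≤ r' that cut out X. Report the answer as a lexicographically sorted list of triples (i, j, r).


Rank table r_w(6×6) implied by the 13 constraints:

  row 1: 0 | 0 | 1 | 1 | 1 | 1
  row 2: 0 | 0 | 1 | 1 | 2 | 2
  row 3: 0 | 1 | 2 | 2 | 3 | 3
  row 4: 0 | 1 | 2 | 3 | 4 | 4
  row 5: 1 | 2 | 3 | 4 | 5 | 5
  row 6: 1 | 2 | 3 | 4 | 5 | 6

the unique w with this rank table is (3, 5, 2, 4, 1, 6).

|D(w)|=7, |Ess(w)|=3:

[(2, 2, 0), (2, 4, 1), (4, 1, 0)]


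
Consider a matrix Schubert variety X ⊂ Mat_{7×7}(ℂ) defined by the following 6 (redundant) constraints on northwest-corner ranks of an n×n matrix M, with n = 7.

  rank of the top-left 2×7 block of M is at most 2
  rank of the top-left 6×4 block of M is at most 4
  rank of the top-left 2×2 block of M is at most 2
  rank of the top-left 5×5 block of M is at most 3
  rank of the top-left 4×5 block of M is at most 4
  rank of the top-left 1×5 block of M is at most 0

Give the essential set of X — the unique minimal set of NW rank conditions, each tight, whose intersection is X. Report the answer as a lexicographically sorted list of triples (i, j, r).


Rank table r_w(7×7) implied by the 6 constraints:

  i=1: 0 0 0 0 0 1 1
  i=2: 1 1 1 1 1 2 2
  i=3: 1 2 2 2 2 3 3
  i=4: 1 2 3 3 3 4 4
  i=5: 1 2 3 3 3 4 5
  i=6: 1 2 3 4 4 5 6
  i=7: 1 2 3 4 5 6 7

hence w(1..7) = (6, 1, 2, 3, 7, 4, 5).

ℓ(w)=7; the 2 essential cells (i,j,r):

[(1, 5, 0), (5, 5, 3)]


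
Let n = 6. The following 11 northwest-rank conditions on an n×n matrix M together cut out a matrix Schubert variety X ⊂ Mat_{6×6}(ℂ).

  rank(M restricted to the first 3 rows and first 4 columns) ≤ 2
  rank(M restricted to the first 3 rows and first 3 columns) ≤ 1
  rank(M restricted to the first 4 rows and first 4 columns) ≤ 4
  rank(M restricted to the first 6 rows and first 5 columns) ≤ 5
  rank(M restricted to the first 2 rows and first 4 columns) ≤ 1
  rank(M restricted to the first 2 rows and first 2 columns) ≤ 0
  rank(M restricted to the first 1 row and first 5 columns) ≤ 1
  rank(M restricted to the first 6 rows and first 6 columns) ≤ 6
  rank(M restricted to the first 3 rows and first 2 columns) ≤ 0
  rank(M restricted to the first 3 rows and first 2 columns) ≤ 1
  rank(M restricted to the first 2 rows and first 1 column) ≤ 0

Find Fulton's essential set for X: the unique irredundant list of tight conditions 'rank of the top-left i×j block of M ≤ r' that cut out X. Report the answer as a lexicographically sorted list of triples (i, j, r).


Rank table r_w(6×6) implied by the 11 constraints:

  row 1: 0  0  1  1  1  1
  row 2: 0  0  1  1  2  2
  row 3: 0  0  1  2  3  3
  row 4: 1  1  2  3  4  4
  row 5: 1  2  3  4  5  5
  row 6: 1  2  3  4  5  6

second differences of R give the permutation w = (3, 5, 4, 1, 2, 6).

Rothe diagram D(w) (7 cells), 2 SE-corners (essential conditions):

[(2, 4, 1), (3, 2, 0)]


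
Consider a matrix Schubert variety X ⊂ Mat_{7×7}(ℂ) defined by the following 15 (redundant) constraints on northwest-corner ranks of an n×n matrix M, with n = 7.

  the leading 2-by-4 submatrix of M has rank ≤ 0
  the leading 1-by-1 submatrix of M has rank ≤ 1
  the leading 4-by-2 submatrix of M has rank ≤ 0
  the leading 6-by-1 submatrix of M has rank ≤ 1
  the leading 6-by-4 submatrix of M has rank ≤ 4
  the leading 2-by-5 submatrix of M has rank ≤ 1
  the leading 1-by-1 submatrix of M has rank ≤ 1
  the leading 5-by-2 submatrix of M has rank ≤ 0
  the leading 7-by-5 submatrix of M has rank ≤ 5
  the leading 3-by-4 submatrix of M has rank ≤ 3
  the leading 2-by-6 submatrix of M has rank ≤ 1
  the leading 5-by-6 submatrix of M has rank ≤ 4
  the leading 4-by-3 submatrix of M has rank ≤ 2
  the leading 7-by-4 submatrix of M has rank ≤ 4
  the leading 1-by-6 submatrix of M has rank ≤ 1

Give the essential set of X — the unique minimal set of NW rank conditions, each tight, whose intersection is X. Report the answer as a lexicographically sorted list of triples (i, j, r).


Computing R[i][j] = min implied NW-rank bound (n=7, 15 conditions):

  0 | 0 | 0 | 0 | 1 | 1 | 1
  0 | 0 | 0 | 0 | 1 | 1 | 2
  0 | 0 | 1 | 1 | 2 | 2 | 3
  0 | 0 | 1 | 2 | 3 | 3 | 4
  0 | 0 | 1 | 2 | 3 | 4 | 5
  1 | 1 | 2 | 3 | 4 | 5 | 6
  1 | 2 | 3 | 4 | 5 | 6 | 7

the unique w with this rank table is (5, 7, 3, 4, 6, 1, 2).

|D(w)|=15, |Ess(w)|=3:

[(2, 4, 0), (2, 6, 1), (5, 2, 0)]


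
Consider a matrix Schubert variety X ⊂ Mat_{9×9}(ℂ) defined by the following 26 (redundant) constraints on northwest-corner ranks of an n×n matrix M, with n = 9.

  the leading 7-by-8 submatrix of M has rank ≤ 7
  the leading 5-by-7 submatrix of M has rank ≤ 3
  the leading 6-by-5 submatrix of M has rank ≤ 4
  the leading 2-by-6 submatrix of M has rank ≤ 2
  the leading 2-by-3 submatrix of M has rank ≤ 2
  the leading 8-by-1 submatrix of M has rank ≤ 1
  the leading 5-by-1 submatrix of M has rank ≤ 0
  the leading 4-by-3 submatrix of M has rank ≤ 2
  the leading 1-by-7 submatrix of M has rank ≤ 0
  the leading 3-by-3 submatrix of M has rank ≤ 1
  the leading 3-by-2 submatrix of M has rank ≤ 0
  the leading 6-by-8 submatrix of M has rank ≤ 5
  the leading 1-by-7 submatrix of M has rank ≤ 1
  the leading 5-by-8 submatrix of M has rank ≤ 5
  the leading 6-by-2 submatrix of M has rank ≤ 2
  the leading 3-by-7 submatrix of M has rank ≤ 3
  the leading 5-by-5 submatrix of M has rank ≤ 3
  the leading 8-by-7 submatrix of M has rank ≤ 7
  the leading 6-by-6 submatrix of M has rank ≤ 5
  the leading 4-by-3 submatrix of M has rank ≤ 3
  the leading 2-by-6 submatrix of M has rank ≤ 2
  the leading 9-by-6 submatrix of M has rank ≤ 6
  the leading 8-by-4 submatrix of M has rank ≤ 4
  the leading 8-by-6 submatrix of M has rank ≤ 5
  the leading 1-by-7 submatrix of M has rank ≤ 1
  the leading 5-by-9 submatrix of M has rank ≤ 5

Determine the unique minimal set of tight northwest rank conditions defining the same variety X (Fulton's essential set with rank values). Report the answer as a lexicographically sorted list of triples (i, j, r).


Reconstructing r_w from the 26 given conditions:

  0  0  0  0  0  0  0  1  1
  0  0  1  1  1  1  1  2  2
  0  0  1  2  2  2  2  3  3
  0  1  2  3  3  3  3  4  4
  0  1  2  3  3  3  3  4  5
  1  2  3  4  4  4  4  5  6
  1  2  3  4  5  5  5  6  7
  1  2  3  4  5  5  6  7  8
  1  2  3  4  5  6  7  8  9

the unique w with this rank table is (8, 3, 4, 2, 9, 1, 5, 7, 6).

ℓ(w)=17; the 5 essential cells (i,j,r):

[(1, 7, 0), (3, 2, 0), (5, 1, 0), (5, 7, 3), (8, 6, 5)]


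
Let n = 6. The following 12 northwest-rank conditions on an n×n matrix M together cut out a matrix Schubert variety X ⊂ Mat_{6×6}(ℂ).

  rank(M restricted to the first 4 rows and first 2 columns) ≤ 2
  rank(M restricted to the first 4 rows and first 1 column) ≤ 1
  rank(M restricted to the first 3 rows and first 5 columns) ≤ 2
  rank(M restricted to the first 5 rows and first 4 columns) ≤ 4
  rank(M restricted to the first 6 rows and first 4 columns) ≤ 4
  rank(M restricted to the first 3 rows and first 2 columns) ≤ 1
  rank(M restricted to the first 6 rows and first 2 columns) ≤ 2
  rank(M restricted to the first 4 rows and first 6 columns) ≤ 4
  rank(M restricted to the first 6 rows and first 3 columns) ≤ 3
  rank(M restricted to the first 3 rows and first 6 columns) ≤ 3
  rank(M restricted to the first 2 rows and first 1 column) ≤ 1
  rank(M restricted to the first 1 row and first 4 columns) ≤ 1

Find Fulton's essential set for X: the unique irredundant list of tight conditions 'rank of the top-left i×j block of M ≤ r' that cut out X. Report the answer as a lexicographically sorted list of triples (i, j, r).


The tightest implied rank at each (i,j), from the 12 conditions:

  row 1: 1 1 1 1 1 1
  row 2: 1 1 2 2 2 2
  row 3: 1 1 2 2 2 3
  row 4: 1 2 3 3 3 4
  row 5: 1 2 3 4 4 5
  row 6: 1 2 3 4 5 6

reading off 1-entries of Δ²R: w = (1, 3, 6, 2, 4, 5).

D(w) has 4 cells with 2 SE-corners; essential set:

[(3, 2, 1), (3, 5, 2)]


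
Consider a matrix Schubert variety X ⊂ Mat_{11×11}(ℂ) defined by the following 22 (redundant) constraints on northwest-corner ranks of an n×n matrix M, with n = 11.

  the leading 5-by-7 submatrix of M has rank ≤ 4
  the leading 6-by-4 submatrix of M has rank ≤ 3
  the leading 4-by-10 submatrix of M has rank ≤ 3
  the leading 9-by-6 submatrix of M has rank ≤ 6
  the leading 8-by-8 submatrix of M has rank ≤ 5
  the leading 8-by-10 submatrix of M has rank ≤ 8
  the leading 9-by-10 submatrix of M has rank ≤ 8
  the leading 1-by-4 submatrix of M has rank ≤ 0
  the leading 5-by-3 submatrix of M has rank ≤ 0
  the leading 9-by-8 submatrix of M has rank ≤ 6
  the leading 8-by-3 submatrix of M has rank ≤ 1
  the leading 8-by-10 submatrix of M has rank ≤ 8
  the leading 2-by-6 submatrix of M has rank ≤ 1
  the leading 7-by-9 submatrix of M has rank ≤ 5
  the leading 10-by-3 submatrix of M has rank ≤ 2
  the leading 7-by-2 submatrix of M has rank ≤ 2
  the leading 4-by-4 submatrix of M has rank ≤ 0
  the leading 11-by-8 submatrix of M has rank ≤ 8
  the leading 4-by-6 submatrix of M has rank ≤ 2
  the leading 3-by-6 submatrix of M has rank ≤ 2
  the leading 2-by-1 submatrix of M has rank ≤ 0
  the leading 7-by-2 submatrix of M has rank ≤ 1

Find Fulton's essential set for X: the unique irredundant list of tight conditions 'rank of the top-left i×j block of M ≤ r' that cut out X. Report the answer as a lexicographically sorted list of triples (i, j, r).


Recovering R(i,j) via the rank-extension bound from the 22 conditions:

  0 0 0 0 1 1 1 1 1 1 1
  0 0 0 0 1 1 2 2 2 2 2
  0 0 0 0 1 2 3 3 3 3 3
  0 0 0 0 1 2 3 3 3 3 4
  0 0 0 1 2 3 4 4 4 4 5
  1 1 1 2 3 4 5 5 5 5 6
  1 1 1 2 3 4 5 5 5 6 7
  1 1 1 2 3 4 5 5 6 7 8
  1 2 2 3 4 5 6 6 7 8 9
  1 2 2 3 4 5 6 7 8 9 10
  1 2 3 4 5 6 7 8 9 10 11

reading off 1-entries of Δ²R: w = (5, 7, 6, 11, 4, 1, 10, 9, 2, 8, 3).

|D(w)|=31, |Ess(w)|=8:

[(2, 6, 1), (4, 4, 0), (4, 10, 3), (5, 3, 0), (7, 9, 5), (8, 3, 1), (8, 8, 5), (10, 3, 2)]


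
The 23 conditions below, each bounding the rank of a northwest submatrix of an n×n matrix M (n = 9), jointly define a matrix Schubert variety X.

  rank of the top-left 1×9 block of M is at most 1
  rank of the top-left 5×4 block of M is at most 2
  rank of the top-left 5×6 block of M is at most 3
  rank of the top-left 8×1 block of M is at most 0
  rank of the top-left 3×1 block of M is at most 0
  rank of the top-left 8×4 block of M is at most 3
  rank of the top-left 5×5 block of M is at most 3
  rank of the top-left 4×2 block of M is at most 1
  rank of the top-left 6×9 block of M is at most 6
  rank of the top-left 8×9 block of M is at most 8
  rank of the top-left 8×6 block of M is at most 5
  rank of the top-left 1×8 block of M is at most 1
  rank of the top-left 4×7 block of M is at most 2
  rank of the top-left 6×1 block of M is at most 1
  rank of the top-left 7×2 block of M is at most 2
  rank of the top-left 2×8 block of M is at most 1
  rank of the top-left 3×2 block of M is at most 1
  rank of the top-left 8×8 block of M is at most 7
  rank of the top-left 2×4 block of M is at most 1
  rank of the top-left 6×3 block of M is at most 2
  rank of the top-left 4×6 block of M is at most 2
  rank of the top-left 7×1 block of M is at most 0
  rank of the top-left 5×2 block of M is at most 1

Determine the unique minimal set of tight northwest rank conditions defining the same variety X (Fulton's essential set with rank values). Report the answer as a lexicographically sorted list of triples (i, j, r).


Recovering R(i,j) via the rank-extension bound from the 23 conditions:

  row 1: 0, 1, 1, 1, 1, 1, 1, 1, 1
  row 2: 0, 1, 1, 1, 1, 1, 1, 1, 2
  row 3: 0, 1, 2, 2, 2, 2, 2, 2, 3
  row 4: 0, 1, 2, 2, 2, 2, 2, 3, 4
  row 5: 0, 1, 2, 2, 3, 3, 3, 4, 5
  row 6: 0, 1, 2, 3, 4, 4, 4, 5, 6
  row 7: 0, 1, 2, 3, 4, 5, 5, 6, 7
  row 8: 0, 1, 2, 3, 4, 5, 6, 7, 8
  row 9: 1, 2, 3, 4, 5, 6, 7, 8, 9

giving w = (2, 9, 3, 8, 5, 4, 6, 7, 1) via Δ²R.

Rothe diagram D(w) (19 cells), 4 SE-corners (essential conditions):

[(2, 8, 1), (4, 7, 2), (5, 4, 2), (8, 1, 0)]


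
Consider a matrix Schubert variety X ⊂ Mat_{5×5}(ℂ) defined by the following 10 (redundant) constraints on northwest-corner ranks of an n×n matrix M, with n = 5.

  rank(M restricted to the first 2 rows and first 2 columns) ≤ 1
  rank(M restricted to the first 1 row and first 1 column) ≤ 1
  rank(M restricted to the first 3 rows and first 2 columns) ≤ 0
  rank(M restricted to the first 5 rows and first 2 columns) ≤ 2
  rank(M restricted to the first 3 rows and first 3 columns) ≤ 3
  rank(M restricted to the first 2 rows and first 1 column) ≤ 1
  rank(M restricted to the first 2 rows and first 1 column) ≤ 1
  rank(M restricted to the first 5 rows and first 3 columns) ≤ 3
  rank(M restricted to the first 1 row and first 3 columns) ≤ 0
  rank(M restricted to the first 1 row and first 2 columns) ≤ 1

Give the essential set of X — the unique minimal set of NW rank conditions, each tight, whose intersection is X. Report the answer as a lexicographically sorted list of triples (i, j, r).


Rank table r_w(5×5) implied by the 10 constraints:

  row 1: 0, 0, 0, 1, 1
  row 2: 0, 0, 1, 2, 2
  row 3: 0, 0, 1, 2, 3
  row 4: 1, 1, 2, 3, 4
  row 5: 1, 2, 3, 4, 5

hence w(1..5) = (4, 3, 5, 1, 2).

2 SE-corners of the 7-cell Rothe diagram give Ess(w):

[(1, 3, 0), (3, 2, 0)]


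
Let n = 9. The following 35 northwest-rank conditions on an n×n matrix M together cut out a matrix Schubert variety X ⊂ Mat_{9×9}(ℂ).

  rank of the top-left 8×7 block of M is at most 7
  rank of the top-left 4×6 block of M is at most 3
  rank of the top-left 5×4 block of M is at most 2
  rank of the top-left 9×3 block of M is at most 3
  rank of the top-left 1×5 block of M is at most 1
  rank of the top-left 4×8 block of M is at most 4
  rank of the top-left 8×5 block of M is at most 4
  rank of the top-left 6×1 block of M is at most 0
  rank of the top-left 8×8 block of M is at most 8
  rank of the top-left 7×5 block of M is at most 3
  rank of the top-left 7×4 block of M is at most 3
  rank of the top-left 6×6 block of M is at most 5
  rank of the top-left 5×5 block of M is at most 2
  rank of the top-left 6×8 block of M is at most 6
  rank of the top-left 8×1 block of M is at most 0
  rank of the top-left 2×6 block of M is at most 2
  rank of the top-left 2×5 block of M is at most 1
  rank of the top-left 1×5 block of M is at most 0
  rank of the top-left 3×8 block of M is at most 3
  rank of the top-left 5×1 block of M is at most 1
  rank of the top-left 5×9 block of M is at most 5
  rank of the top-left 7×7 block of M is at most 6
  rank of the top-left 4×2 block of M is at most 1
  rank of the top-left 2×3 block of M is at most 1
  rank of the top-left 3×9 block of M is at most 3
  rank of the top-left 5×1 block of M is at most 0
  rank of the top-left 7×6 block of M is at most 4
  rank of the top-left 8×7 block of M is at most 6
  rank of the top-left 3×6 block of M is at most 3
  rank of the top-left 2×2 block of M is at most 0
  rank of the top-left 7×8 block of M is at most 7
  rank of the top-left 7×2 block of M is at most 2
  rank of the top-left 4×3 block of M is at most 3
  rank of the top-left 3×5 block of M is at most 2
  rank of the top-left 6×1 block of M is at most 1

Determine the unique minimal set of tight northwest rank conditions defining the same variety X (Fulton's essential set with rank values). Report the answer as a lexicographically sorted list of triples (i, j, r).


Propagating the 35 rank bounds to every northwest block:

  0  0  0  0  0  1  1  1  1
  0  0  1  1  1  2  2  2  2
  0  1  2  2  2  3  3  3  3
  0  1  2  2  2  3  4  4  4
  0  1  2  2  2  3  4  5  5
  0  1  2  3  3  4  5  6  6
  0  1  2  3  3  4  5  6  7
  0  1  2  3  4  5  6  7  8
  1  2  3  4  5  6  7  8  9

hence w(1..9) = (6, 3, 2, 7, 8, 4, 9, 5, 1).

Rothe diagram D(w) (18 cells), 5 SE-corners (essential conditions):

[(1, 5, 0), (2, 2, 0), (5, 5, 2), (7, 5, 3), (8, 1, 0)]


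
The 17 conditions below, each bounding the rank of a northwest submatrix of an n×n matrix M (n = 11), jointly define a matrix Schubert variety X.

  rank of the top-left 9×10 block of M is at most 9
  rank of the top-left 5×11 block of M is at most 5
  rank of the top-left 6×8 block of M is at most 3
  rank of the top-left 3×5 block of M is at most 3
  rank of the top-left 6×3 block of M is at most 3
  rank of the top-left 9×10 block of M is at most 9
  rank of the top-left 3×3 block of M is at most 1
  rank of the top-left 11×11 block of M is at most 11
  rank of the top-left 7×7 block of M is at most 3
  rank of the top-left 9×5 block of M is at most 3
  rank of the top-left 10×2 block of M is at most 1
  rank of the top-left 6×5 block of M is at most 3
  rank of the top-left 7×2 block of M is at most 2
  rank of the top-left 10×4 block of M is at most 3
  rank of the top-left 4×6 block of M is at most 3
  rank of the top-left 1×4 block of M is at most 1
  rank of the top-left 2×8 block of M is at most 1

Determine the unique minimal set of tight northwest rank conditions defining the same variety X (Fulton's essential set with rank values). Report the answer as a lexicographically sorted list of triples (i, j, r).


Recovering R(i,j) via the rank-extension bound from the 17 conditions:

  row 1: 1 | 1 | 1 | 1 | 1 | 1 | 1 | 1 | 1 | 1 | 1
  row 2: 1 | 1 | 1 | 1 | 1 | 1 | 1 | 1 | 2 | 2 | 2
  row 3: 1 | 1 | 1 | 2 | 2 | 2 | 2 | 2 | 3 | 3 | 3
  row 4: 1 | 1 | 2 | 3 | 3 | 3 | 3 | 3 | 4 | 4 | 4
  row 5: 1 | 1 | 2 | 3 | 3 | 3 | 3 | 3 | 4 | 5 | 5
  row 6: 1 | 1 | 2 | 3 | 3 | 3 | 3 | 3 | 4 | 5 | 6
  row 7: 1 | 1 | 2 | 3 | 3 | 3 | 3 | 4 | 5 | 6 | 7
  row 8: 1 | 1 | 2 | 3 | 3 | 4 | 4 | 5 | 6 | 7 | 8
  row 9: 1 | 1 | 2 | 3 | 3 | 4 | 5 | 6 | 7 | 8 | 9
  row 10: 1 | 1 | 2 | 3 | 4 | 5 | 6 | 7 | 8 | 9 | 10
  row 11: 1 | 2 | 3 | 4 | 5 | 6 | 7 | 8 | 9 | 10 | 11

the unique w with this rank table is (1, 9, 4, 3, 10, 11, 8, 6, 7, 5, 2).

6 SE-corners of the 29-cell Rothe diagram give Ess(w):

[(2, 8, 1), (3, 3, 1), (6, 8, 3), (7, 7, 3), (9, 5, 3), (10, 2, 1)]


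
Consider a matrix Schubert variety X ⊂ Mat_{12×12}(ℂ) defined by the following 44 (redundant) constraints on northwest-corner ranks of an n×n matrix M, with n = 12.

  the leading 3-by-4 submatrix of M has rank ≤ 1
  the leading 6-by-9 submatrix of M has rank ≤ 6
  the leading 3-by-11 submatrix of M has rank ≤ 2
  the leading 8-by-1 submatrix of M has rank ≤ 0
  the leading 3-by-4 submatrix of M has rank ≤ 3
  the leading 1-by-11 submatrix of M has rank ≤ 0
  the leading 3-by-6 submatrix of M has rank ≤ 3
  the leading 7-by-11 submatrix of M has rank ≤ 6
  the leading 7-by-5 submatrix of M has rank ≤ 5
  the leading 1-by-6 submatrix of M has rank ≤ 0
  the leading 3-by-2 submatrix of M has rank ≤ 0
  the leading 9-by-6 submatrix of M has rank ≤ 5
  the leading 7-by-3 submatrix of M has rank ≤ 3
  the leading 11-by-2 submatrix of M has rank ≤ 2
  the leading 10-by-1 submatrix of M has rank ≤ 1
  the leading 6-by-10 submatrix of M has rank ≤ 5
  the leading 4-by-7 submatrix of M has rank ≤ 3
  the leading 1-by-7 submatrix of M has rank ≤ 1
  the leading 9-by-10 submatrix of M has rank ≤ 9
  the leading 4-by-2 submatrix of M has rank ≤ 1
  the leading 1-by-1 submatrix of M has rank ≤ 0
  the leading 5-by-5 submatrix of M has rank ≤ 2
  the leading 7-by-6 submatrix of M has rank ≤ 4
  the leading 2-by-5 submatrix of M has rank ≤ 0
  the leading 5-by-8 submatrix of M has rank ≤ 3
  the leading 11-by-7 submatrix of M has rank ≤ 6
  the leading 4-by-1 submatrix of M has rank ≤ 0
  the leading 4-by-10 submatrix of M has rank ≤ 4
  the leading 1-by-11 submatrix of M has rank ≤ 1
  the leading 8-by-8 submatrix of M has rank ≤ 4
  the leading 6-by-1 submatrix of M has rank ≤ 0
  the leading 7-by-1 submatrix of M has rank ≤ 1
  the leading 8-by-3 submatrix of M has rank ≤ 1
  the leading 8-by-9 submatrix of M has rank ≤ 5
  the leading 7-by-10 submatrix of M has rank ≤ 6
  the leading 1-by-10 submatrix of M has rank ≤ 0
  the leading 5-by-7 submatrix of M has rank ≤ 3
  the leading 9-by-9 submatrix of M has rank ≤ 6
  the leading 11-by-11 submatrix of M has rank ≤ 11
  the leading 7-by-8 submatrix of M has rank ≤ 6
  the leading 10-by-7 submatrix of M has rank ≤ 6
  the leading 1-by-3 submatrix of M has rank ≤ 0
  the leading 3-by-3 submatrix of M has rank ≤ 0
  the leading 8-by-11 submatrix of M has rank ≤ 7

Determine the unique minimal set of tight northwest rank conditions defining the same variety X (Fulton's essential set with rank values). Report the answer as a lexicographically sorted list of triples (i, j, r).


Recovering R(i,j) via the rank-extension bound from the 44 conditions:

  row 1: 0, 0, 0, 0, 0, 0, 0, 0, 0, 0, 0, 1
  row 2: 0, 0, 0, 0, 0, 1, 1, 1, 1, 1, 1, 2
  row 3: 0, 0, 0, 1, 1, 2, 2, 2, 2, 2, 2, 3
  row 4: 0, 1, 1, 2, 2, 3, 3, 3, 3, 3, 3, 4
  row 5: 0, 1, 1, 2, 2, 3, 3, 3, 4, 4, 4, 5
  row 6: 0, 1, 1, 2, 3, 4, 4, 4, 5, 5, 5, 6
  row 7: 0, 1, 1, 2, 3, 4, 4, 4, 5, 6, 6, 7
  row 8: 0, 1, 1, 2, 3, 4, 4, 4, 5, 6, 7, 8
  row 9: 1, 2, 2, 3, 4, 5, 5, 5, 6, 7, 8, 9
  row 10: 1, 2, 3, 4, 5, 6, 6, 6, 7, 8, 9, 10
  row 11: 1, 2, 3, 4, 5, 6, 6, 7, 8, 9, 10, 11
  row 12: 1, 2, 3, 4, 5, 6, 7, 8, 9, 10, 11, 12

reading off 1-entries of Δ²R: w = (12, 6, 4, 2, 9, 5, 10, 11, 1, 3, 8, 7).

Fulton essential set (9 of the 36 Rothe cells):

[(1, 11, 0), (2, 5, 0), (3, 3, 0), (5, 5, 2), (5, 8, 3), (8, 1, 0), (8, 3, 1), (8, 8, 4), (11, 7, 6)]


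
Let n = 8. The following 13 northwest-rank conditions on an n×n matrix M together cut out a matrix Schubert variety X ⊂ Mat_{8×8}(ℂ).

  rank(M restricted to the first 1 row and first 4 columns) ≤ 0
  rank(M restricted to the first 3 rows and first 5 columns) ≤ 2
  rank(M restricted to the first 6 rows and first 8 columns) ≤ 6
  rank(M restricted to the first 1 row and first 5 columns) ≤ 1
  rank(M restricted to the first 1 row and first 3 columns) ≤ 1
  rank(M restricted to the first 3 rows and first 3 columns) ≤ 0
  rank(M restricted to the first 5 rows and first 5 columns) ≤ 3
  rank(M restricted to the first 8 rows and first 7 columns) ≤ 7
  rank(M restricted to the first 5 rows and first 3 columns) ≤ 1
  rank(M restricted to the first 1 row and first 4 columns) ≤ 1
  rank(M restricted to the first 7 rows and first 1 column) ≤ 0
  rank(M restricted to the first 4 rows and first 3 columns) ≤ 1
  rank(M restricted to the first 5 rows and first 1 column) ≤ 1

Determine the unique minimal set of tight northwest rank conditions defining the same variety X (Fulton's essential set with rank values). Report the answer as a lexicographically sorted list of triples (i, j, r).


Rank table r_w(8×8) implied by the 13 constraints:

  0 | 0 | 0 | 0 | 1 | 1 | 1 | 1
  0 | 0 | 0 | 1 | 2 | 2 | 2 | 2
  0 | 0 | 0 | 1 | 2 | 3 | 3 | 3
  0 | 1 | 1 | 2 | 3 | 4 | 4 | 4
  0 | 1 | 1 | 2 | 3 | 4 | 5 | 5
  0 | 1 | 2 | 3 | 4 | 5 | 6 | 6
  0 | 1 | 2 | 3 | 4 | 5 | 6 | 7
  1 | 2 | 3 | 4 | 5 | 6 | 7 | 8

hence w(1..8) = (5, 4, 6, 2, 7, 3, 8, 1).

ℓ(w)=15; the 4 essential cells (i,j,r):

[(1, 4, 0), (3, 3, 0), (5, 3, 1), (7, 1, 0)]


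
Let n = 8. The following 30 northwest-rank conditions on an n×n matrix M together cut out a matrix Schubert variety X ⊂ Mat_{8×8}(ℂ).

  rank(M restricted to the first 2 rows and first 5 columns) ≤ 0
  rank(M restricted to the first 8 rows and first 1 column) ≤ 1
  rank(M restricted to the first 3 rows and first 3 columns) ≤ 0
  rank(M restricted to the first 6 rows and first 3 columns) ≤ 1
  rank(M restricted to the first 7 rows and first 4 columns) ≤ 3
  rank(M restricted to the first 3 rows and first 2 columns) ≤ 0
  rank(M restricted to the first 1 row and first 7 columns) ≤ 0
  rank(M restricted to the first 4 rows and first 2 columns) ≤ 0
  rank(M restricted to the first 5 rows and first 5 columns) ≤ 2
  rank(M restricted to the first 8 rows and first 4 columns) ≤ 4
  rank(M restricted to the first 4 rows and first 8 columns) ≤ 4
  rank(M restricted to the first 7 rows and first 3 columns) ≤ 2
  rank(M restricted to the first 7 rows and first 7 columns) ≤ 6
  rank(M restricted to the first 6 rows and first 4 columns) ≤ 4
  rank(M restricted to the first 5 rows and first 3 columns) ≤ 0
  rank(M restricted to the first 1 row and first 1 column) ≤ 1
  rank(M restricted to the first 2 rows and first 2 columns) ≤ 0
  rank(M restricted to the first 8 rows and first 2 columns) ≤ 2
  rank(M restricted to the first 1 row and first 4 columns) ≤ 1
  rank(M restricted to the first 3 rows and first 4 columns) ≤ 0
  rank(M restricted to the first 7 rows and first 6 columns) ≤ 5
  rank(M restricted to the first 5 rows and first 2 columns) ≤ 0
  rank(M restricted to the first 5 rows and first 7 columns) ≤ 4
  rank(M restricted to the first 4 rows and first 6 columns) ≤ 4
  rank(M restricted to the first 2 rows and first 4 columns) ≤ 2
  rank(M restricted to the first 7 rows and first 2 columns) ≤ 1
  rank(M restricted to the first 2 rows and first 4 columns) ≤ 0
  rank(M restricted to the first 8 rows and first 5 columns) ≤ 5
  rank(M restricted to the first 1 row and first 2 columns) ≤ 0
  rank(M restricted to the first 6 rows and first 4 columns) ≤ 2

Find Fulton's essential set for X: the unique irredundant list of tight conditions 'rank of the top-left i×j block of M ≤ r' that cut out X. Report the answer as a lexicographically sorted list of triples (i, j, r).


Propagating the 30 rank bounds to every northwest block:

  i=1: 0  0  0  0  0  0  0  1
  i=2: 0  0  0  0  0  1  1  2
  i=3: 0  0  0  0  1  2  2  3
  i=4: 0  0  0  1  2  3  3  4
  i=5: 0  0  0  1  2  3  4  5
  i=6: 1  1  1  2  3  4  5  6
  i=7: 1  1  2  3  4  5  6  7
  i=8: 1  2  3  4  5  6  7  8

second differences of R give the permutation w = (8, 6, 5, 4, 7, 1, 3, 2).

5 SE-corners of the 23-cell Rothe diagram give Ess(w):

[(1, 7, 0), (2, 5, 0), (3, 4, 0), (5, 3, 0), (7, 2, 1)]


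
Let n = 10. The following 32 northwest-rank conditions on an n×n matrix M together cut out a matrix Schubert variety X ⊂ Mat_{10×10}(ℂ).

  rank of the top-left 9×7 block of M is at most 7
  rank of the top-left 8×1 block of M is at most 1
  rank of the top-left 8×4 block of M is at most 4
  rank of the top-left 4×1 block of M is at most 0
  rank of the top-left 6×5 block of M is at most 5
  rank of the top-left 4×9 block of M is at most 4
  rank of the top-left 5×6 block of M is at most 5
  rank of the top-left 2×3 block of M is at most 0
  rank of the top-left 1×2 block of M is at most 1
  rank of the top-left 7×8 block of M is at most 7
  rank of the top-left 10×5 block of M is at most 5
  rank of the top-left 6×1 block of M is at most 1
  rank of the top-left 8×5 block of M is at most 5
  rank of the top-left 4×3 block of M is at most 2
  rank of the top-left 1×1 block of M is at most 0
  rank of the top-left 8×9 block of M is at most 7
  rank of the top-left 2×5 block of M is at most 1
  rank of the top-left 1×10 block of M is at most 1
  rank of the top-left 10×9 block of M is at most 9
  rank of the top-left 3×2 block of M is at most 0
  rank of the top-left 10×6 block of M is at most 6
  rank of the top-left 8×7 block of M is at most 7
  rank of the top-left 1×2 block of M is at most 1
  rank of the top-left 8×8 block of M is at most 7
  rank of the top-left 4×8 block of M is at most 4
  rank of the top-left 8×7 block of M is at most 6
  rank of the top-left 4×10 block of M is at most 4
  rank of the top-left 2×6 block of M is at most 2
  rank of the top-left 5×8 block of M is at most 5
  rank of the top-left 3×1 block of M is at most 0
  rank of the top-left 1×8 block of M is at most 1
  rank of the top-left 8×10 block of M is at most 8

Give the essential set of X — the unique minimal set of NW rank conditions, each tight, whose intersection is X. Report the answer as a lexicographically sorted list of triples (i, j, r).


Reconstructing r_w from the 32 given conditions:

  row 1: 0 0 0 1 1 1 1 1 1 1
  row 2: 0 0 0 1 1 2 2 2 2 2
  row 3: 0 0 1 2 2 3 3 3 3 3
  row 4: 0 1 2 3 3 4 4 4 4 4
  row 5: 1 2 3 4 4 5 5 5 5 5
  row 6: 1 2 3 4 5 6 6 6 6 6
  row 7: 1 2 3 4 5 6 6 7 7 7
  row 8: 1 2 3 4 5 6 6 7 7 8
  row 9: 1 2 3 4 5 6 7 8 8 9
  row 10: 1 2 3 4 5 6 7 8 9 10

second differences of R give the permutation w = (4, 6, 3, 2, 1, 5, 8, 10, 7, 9).

6 SE-corners of the 13-cell Rothe diagram give Ess(w):

[(2, 3, 0), (2, 5, 1), (3, 2, 0), (4, 1, 0), (8, 7, 6), (8, 9, 7)]


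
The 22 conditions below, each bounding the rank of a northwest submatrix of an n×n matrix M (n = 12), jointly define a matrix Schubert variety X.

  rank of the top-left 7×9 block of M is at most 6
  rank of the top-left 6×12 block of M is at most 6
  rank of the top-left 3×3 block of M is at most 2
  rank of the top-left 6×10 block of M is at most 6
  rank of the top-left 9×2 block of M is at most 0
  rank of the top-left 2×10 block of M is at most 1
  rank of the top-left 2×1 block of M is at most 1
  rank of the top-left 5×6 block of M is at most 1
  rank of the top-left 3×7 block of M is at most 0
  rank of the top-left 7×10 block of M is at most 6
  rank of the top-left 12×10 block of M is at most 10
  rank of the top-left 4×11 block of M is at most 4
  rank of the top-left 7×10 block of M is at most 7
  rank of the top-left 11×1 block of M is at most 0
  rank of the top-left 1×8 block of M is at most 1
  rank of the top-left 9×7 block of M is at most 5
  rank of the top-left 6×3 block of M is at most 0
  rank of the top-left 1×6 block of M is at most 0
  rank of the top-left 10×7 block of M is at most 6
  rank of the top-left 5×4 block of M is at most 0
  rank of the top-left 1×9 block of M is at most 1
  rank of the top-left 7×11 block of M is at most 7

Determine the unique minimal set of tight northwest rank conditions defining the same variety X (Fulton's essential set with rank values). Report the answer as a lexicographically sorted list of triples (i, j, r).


Computing R[i][j] = min implied NW-rank bound (n=12, 22 conditions):

  row 1: 0 0 0 0 0 0 0 1 1 1 1 1
  row 2: 0 0 0 0 0 0 0 1 1 1 2 2
  row 3: 0 0 0 0 0 0 0 1 2 2 3 3
  row 4: 0 0 0 0 1 1 1 2 3 3 4 4
  row 5: 0 0 0 0 1 1 2 3 4 4 5 5
  row 6: 0 0 0 1 2 2 3 4 5 5 6 6
  row 7: 0 0 1 2 3 3 4 5 6 6 7 7
  row 8: 0 0 1 2 3 4 5 6 7 7 8 8
  row 9: 0 0 1 2 3 4 5 6 7 8 9 9
  row 10: 0 1 2 3 4 5 6 7 8 9 10 10
  row 11: 0 1 2 3 4 5 6 7 8 9 10 11
  row 12: 1 2 3 4 5 6 7 8 9 10 11 12

reading off 1-entries of Δ²R: w = (8, 11, 9, 5, 7, 4, 3, 6, 10, 2, 12, 1).

|D(w)|=43, |Ess(w)|=7:

[(2, 10, 1), (3, 7, 0), (5, 4, 0), (5, 6, 1), (6, 3, 0), (9, 2, 0), (11, 1, 0)]
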